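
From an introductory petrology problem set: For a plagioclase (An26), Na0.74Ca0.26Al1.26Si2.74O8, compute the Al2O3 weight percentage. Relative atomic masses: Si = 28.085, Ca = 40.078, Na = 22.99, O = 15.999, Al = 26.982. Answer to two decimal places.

Formula mass = 266.375 g/mol.
1.26 Al → 0.6300 mol Al2O3 per formula unit; M(Al2O3) = 101.961, so Al2O3 mass = 64.235 g.
64.235/266.375 × 100 = 24.11 wt%.

24.11 wt%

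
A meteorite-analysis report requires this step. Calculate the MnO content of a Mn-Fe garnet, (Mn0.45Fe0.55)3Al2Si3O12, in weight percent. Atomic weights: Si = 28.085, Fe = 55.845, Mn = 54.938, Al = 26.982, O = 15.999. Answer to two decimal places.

19.29 wt%

Formula mass = 496.518 g/mol.
1.35 Mn → 1.3500 mol MnO per formula unit; M(MnO) = 70.937, so MnO mass = 95.765 g.
95.765/496.518 × 100 = 19.29 wt%.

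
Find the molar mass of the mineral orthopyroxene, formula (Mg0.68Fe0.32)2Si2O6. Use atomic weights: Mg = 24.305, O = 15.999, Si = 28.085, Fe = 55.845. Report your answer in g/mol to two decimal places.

M = 1.36×24.305 + 0.64×55.845 + 2×28.085 + 6×15.999

220.96 g/mol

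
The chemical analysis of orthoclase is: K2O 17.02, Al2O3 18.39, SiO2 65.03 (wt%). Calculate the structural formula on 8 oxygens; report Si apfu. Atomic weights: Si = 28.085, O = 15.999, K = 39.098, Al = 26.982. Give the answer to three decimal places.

3.000 Si apfu

17.02 wt% K2O ÷ 94.195 g/mol = 0.18069 mol, giving 0.36138 K and 0.18069 O.
18.39 wt% Al2O3 ÷ 101.961 g/mol = 0.18036 mol, giving 0.36072 Al and 0.54108 O.
65.03 wt% SiO2 ÷ 60.083 g/mol = 1.08234 mol, giving 1.08234 Si and 2.16468 O.
Oxygen sums to 2.88645; scaling by 8/2.88645 = 2.77157 puts the formula on 8 O.
Si: 1.08234 × 2.77157 = 3.000 atoms per formula unit.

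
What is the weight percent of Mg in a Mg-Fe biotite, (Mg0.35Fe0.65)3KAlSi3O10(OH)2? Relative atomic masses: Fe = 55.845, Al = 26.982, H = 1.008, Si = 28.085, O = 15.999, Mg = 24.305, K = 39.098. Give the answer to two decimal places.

5.33 mass %

M((Mg0.35Fe0.65)3KAlSi3O10(OH)2) = 478.757 g/mol.
Mg contributes 1.05 × 24.305 = 25.520 g per mole.
25.520/478.757 = 0.0533 → 5.33%.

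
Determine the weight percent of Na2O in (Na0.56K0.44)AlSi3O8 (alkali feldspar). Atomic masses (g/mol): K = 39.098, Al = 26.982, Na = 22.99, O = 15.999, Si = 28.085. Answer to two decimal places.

Molar mass of (Na0.56K0.44)AlSi3O8 = 0.56·22.99 + 0.44·39.098 + 1·26.982 + 3·28.085 + 8·15.999 = 269.307 g/mol.
Each formula unit contains 0.56 Na, equivalent to 0.56/2 = 0.2800 mol Na2O.
M(Na2O) = 2×22.99 + 1×15.999 = 61.979 g/mol.
Mass of Na2O per formula unit = 0.2800 × 61.979 = 17.354 g.
Na2O wt% = 17.354 / 269.307 × 100 = 6.44%.

6.44 wt%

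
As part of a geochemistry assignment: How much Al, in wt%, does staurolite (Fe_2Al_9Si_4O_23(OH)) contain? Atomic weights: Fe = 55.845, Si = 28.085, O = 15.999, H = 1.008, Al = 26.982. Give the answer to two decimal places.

Formula mass = 2*55.845 + 9*26.982 + 4*28.085 + 24*15.999 + 1*1.008 = 851.852 g/mol, of which 242.838 g is Al.
So Al makes up 242.838/851.852 = 0.2851 of the mass, i.e. 28.51%.

28.51 wt%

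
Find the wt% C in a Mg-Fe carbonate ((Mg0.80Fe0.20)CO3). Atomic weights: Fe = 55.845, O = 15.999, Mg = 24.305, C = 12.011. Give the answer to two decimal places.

M((Mg0.80Fe0.20)CO3) = 90.621 g/mol.
C contributes 1 × 12.011 = 12.011 g per mole.
12.011/90.621 = 0.1325 → 13.25%.

13.25 mass %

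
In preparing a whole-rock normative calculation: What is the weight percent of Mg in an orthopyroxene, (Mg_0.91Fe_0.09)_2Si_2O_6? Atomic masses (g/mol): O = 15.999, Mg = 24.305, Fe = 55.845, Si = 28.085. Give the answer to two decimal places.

Molar mass of (Mg_0.91Fe_0.09)_2Si_2O_6: 1.82*24.305 + 0.18*55.845 + 2*28.085 + 6*15.999 = 206.451 g/mol.
Mass of Mg per formula unit: 1.82 × 24.305 = 44.235 g.
Weight fraction Mg = 44.235 / 206.451 = 0.2143.

21.43 wt%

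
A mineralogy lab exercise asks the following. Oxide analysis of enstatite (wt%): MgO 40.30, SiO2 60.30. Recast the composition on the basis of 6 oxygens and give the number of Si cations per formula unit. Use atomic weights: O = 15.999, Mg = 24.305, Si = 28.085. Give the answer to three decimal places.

MgO (M=40.304): mol = 0.99990; Mg = 0.99990, O = 0.99990.
SiO2 (M=60.083): mol = 1.00361; Si = 1.00361, O = 2.00722.
ΣO = 3.00712; factor = 6/ΣO = 1.99526.
Si apfu = 1.00361 × 1.99526 = 2.002.

2.002 Si apfu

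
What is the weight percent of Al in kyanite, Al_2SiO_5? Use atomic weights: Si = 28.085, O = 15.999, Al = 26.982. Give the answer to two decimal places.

33.30 weight percent

Formula mass = 2×26.982 + 1×28.085 + 5×15.999 = 162.044 g/mol, of which 53.964 g is Al.
So Al makes up 53.964/162.044 = 0.3330 of the mass, i.e. 33.30%.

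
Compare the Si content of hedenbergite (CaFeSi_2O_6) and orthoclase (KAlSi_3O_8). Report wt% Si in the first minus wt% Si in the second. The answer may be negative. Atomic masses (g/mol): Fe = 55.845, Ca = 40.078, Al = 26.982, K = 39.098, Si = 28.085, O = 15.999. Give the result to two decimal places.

-7.63 percentage points

Si in CaFeSi_2O_6: molar mass 248.087 g/mol; 2×28.085 = 56.170 g → 22.64 wt%.
Si in KAlSi_3O_8: molar mass 278.327 g/mol; 3×28.085 = 84.255 g → 30.27 wt%.
Difference = 22.64 − 30.27 = -7.63 percentage points.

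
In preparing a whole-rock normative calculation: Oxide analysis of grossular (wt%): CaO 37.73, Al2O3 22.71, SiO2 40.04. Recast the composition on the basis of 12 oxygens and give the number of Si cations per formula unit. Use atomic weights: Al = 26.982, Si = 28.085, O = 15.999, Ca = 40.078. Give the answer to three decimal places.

2.991 Si apfu

37.73 wt% CaO ÷ 56.077 g/mol = 0.67282 mol, giving 0.67282 Ca and 0.67282 O.
22.71 wt% Al2O3 ÷ 101.961 g/mol = 0.22273 mol, giving 0.44546 Al and 0.66819 O.
40.04 wt% SiO2 ÷ 60.083 g/mol = 0.66641 mol, giving 0.66641 Si and 1.33282 O.
Oxygen sums to 2.67383; scaling by 12/2.67383 = 4.48794 puts the formula on 12 O.
Si: 0.66641 × 4.48794 = 2.991 atoms per formula unit.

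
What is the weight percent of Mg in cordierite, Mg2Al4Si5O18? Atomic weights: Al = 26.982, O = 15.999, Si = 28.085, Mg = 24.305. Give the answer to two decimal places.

M(Mg2Al4Si5O18) = 584.945 g/mol.
Mg contributes 2 × 24.305 = 48.610 g per mole.
48.610/584.945 = 0.0831 → 8.31%.

8.31 wt%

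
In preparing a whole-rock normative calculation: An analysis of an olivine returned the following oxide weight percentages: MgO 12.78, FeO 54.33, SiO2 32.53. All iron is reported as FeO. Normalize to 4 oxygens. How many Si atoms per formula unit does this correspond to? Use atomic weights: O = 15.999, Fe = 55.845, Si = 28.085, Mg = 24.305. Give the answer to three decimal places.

12.78 wt% MgO ÷ 40.304 g/mol = 0.31709 mol, giving 0.31709 Mg and 0.31709 O.
54.33 wt% FeO ÷ 71.844 g/mol = 0.75622 mol, giving 0.75622 Fe and 0.75622 O.
32.53 wt% SiO2 ÷ 60.083 g/mol = 0.54142 mol, giving 0.54142 Si and 1.08284 O.
Oxygen sums to 2.15615; scaling by 4/2.15615 = 1.85516 puts the formula on 4 O.
Si: 0.54142 × 1.85516 = 1.004 atoms per formula unit.

1.004 Si apfu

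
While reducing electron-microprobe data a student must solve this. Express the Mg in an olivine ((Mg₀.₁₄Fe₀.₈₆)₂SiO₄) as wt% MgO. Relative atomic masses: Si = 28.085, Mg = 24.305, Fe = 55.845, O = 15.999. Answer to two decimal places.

Molar mass of (Mg₀.₁₄Fe₀.₈₆)₂SiO₄ = 0.28·24.305 + 1.72·55.845 + 1·28.085 + 4·15.999 = 194.940 g/mol.
Each formula unit contains 0.28 Mg, equivalent to 0.28/1 = 0.2800 mol MgO.
M(MgO) = 1×24.305 + 1×15.999 = 40.304 g/mol.
Mass of MgO per formula unit = 0.2800 × 40.304 = 11.285 g.
MgO wt% = 11.285 / 194.940 × 100 = 5.79%.

5.79 wt%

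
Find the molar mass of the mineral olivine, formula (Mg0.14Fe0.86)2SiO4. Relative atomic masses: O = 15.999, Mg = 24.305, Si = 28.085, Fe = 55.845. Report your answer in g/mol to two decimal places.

194.94 g/mol

M = 0.28·24.305 + 1.72·55.845 + 1·28.085 + 4·15.999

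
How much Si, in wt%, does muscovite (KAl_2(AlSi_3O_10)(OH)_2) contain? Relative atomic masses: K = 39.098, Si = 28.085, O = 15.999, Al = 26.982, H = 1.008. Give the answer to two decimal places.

21.15 wt%

Formula mass = 1·39.098 + 3·26.982 + 3·28.085 + 12·15.999 + 2·1.008 = 398.303 g/mol, of which 84.255 g is Si.
So Si makes up 84.255/398.303 = 0.2115 of the mass, i.e. 21.15%.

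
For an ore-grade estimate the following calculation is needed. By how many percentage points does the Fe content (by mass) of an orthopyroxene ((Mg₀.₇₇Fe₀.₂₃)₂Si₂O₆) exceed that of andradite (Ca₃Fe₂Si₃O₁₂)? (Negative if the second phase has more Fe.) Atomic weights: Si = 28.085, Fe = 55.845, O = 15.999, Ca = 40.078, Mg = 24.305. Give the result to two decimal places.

M((Mg₀.₇₇Fe₀.₂₃)₂Si₂O₆) = 215.282 g/mol, so wt% Fe = 25.689/215.282 × 100 = 11.93%.
M(Ca₃Fe₂Si₃O₁₂) = 508.167 g/mol, so wt% Fe = 111.690/508.167 × 100 = 21.98%.
11.93 − 21.98 = -10.05 pp.

-10.05 percentage points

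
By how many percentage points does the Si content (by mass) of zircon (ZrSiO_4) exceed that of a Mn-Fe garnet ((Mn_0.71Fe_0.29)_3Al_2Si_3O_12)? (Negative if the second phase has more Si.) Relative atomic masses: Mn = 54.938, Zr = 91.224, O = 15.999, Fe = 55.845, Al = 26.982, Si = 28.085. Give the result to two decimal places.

-1.67 percentage points

M(ZrSiO_4) = 183.305 g/mol, so wt% Si = 28.085/183.305 × 100 = 15.32%.
M((Mn_0.71Fe_0.29)_3Al_2Si_3O_12) = 495.810 g/mol, so wt% Si = 84.255/495.810 × 100 = 16.99%.
15.32 − 16.99 = -1.67 pp.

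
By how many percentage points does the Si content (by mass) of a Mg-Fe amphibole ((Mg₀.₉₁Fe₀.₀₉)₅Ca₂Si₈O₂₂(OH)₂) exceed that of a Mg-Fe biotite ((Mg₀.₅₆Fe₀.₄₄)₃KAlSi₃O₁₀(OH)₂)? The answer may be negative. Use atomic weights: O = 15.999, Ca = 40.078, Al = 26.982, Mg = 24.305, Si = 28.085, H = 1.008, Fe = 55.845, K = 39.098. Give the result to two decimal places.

8.82 percentage points

M((Mg₀.₉₁Fe₀.₀₉)₅Ca₂Si₈O₂₂(OH)₂) = 826.546 g/mol, so wt% Si = 224.680/826.546 × 100 = 27.18%.
M((Mg₀.₅₆Fe₀.₄₄)₃KAlSi₃O₁₀(OH)₂) = 458.887 g/mol, so wt% Si = 84.255/458.887 × 100 = 18.36%.
27.18 − 18.36 = 8.82 pp.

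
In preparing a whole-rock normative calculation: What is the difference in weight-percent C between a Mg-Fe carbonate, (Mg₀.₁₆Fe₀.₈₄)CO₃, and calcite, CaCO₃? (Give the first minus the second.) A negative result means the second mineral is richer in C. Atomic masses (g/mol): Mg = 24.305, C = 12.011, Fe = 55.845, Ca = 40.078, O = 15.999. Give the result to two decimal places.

-1.16 percentage points

C in (Mg₀.₁₆Fe₀.₈₄)CO₃: molar mass 110.807 g/mol; 1×12.011 = 12.011 g → 10.84 wt%.
C in CaCO₃: molar mass 100.086 g/mol; 1×12.011 = 12.011 g → 12.00 wt%.
Difference = 10.84 − 12.00 = -1.16 percentage points.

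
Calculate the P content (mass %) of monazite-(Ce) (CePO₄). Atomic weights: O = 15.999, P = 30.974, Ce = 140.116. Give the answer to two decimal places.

13.18 mass %

M(CePO₄) = 235.086 g/mol.
P contributes 1 × 30.974 = 30.974 g per mole.
30.974/235.086 = 0.1318 → 13.18%.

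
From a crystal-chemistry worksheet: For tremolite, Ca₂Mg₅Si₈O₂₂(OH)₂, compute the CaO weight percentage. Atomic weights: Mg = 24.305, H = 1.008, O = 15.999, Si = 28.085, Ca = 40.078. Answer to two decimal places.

13.81 wt%

Formula mass = 812.353 g/mol.
2 Ca → 2.0000 mol CaO per formula unit; M(CaO) = 56.077, so CaO mass = 112.154 g.
112.154/812.353 × 100 = 13.81 wt%.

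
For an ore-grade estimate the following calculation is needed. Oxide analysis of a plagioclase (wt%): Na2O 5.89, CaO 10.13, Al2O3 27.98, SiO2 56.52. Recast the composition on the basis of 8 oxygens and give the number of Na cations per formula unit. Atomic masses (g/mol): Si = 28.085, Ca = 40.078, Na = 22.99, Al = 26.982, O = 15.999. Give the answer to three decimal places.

5.89 wt% Na2O ÷ 61.979 g/mol = 0.09503 mol, giving 0.19006 Na and 0.09503 O.
10.13 wt% CaO ÷ 56.077 g/mol = 0.18064 mol, giving 0.18064 Ca and 0.18064 O.
27.98 wt% Al2O3 ÷ 101.961 g/mol = 0.27442 mol, giving 0.54884 Al and 0.82326 O.
56.52 wt% SiO2 ÷ 60.083 g/mol = 0.94070 mol, giving 0.94070 Si and 1.88140 O.
Oxygen sums to 2.98033; scaling by 8/2.98033 = 2.68427 puts the formula on 8 O.
Na: 0.19006 × 2.68427 = 0.510 atoms per formula unit.

0.510 Na apfu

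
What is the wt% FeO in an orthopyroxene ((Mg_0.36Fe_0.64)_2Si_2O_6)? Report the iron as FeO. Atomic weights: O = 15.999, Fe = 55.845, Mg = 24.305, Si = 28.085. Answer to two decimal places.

38.13 wt%

Molar mass of (Mg_0.36Fe_0.64)_2Si_2O_6 = 0.72·24.305 + 1.28·55.845 + 2·28.085 + 6·15.999 = 241.145 g/mol.
Each formula unit contains 1.28 Fe, equivalent to 1.28/1 = 1.2800 mol FeO.
M(FeO) = 1×55.845 + 1×15.999 = 71.844 g/mol.
Mass of FeO per formula unit = 1.2800 × 71.844 = 91.960 g.
FeO wt% = 91.960 / 241.145 × 100 = 38.13%.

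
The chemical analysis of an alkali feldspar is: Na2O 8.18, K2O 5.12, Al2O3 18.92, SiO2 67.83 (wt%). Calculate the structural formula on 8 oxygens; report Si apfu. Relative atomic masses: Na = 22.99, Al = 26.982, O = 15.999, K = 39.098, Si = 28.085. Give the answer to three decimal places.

8.18 wt% Na2O ÷ 61.979 g/mol = 0.13198 mol, giving 0.26396 Na and 0.13198 O.
5.12 wt% K2O ÷ 94.195 g/mol = 0.05436 mol, giving 0.10872 K and 0.05436 O.
18.92 wt% Al2O3 ÷ 101.961 g/mol = 0.18556 mol, giving 0.37112 Al and 0.55668 O.
67.83 wt% SiO2 ÷ 60.083 g/mol = 1.12894 mol, giving 1.12894 Si and 2.25788 O.
Oxygen sums to 3.00090; scaling by 8/3.00090 = 2.66587 puts the formula on 8 O.
Si: 1.12894 × 2.66587 = 3.010 atoms per formula unit.

3.010 Si apfu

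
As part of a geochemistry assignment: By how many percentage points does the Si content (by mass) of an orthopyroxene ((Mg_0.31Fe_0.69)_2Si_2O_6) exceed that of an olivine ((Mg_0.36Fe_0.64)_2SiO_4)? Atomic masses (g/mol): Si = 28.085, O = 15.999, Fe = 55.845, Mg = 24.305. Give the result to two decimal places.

Si in (Mg_0.31Fe_0.69)_2Si_2O_6: molar mass 244.299 g/mol; 2×28.085 = 56.170 g → 22.99 wt%.
Si in (Mg_0.36Fe_0.64)_2SiO_4: molar mass 181.062 g/mol; 1×28.085 = 28.085 g → 15.51 wt%.
Difference = 22.99 − 15.51 = 7.48 percentage points.

7.48 percentage points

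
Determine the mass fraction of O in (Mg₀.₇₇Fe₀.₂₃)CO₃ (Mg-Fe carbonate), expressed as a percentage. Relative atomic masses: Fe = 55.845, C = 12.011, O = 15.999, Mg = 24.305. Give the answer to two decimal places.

52.42 wt%

Molar mass of (Mg₀.₇₇Fe₀.₂₃)CO₃: 0.77*24.305 + 0.23*55.845 + 1*12.011 + 3*15.999 = 91.567 g/mol.
Mass of O per formula unit: 3 × 15.999 = 47.997 g.
Weight fraction O = 47.997 / 91.567 = 0.5242.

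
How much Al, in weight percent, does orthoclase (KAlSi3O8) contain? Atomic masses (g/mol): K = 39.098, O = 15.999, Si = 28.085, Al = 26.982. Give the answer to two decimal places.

9.69 weight percent

Molar mass of KAlSi3O8: 1*39.098 + 1*26.982 + 3*28.085 + 8*15.999 = 278.327 g/mol.
Mass of Al per formula unit: 1 × 26.982 = 26.982 g.
Weight fraction Al = 26.982 / 278.327 = 0.0969.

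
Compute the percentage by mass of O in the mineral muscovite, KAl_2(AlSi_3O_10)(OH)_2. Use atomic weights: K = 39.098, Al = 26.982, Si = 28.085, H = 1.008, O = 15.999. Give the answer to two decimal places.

48.20 mass %

Molar mass of KAl_2(AlSi_3O_10)(OH)_2: 1×39.098 + 3×26.982 + 3×28.085 + 12×15.999 + 2×1.008 = 398.303 g/mol.
Mass of O per formula unit: 12 × 15.999 = 191.988 g.
Weight fraction O = 191.988 / 398.303 = 0.4820.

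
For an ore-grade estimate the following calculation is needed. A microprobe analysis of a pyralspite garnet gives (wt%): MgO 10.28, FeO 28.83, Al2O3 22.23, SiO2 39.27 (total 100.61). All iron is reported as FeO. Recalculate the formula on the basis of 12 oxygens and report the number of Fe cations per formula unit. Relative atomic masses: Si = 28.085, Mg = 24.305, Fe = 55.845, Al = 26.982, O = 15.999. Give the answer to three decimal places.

MgO (M=40.304): mol = 0.25506; Mg = 0.25506, O = 0.25506.
FeO (M=71.844): mol = 0.40129; Fe = 0.40129, O = 0.40129.
Al2O3 (M=101.961): mol = 0.21802; Al = 0.43604, O = 0.65406.
SiO2 (M=60.083): mol = 0.65360; Si = 0.65360, O = 1.30720.
ΣO = 2.61761; factor = 12/ΣO = 4.58433.
Fe apfu = 0.40129 × 4.58433 = 1.840.

1.840 Fe apfu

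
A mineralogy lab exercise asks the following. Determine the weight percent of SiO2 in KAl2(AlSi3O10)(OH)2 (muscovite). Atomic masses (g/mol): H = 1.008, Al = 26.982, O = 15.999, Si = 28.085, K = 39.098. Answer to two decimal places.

45.25 wt%

Molar mass of KAl2(AlSi3O10)(OH)2 = 1·39.098 + 3·26.982 + 3·28.085 + 12·15.999 + 2·1.008 = 398.303 g/mol.
Each formula unit contains 3 Si, equivalent to 3/1 = 3.0000 mol SiO2.
M(SiO2) = 1×28.085 + 2×15.999 = 60.083 g/mol.
Mass of SiO2 per formula unit = 3.0000 × 60.083 = 180.249 g.
SiO2 wt% = 180.249 / 398.303 × 100 = 45.25%.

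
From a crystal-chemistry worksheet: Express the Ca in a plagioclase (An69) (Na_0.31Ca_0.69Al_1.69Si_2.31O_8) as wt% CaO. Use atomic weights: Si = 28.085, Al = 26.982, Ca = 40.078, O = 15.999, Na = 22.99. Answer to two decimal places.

Molar mass of Na_0.31Ca_0.69Al_1.69Si_2.31O_8 = 0.31·22.99 + 0.69·40.078 + 1.69·26.982 + 2.31·28.085 + 8·15.999 = 273.249 g/mol.
Each formula unit contains 0.69 Ca, equivalent to 0.69/1 = 0.6900 mol CaO.
M(CaO) = 1×40.078 + 1×15.999 = 56.077 g/mol.
Mass of CaO per formula unit = 0.6900 × 56.077 = 38.693 g.
CaO wt% = 38.693 / 273.249 × 100 = 14.16%.

14.16 wt%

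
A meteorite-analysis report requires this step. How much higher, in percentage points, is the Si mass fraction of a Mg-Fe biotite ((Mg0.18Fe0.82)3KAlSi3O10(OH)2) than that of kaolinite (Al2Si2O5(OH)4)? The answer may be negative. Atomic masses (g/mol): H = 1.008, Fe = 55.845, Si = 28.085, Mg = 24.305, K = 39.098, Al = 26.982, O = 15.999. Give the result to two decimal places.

M((Mg0.18Fe0.82)3KAlSi3O10(OH)2) = 494.842 g/mol, so wt% Si = 84.255/494.842 × 100 = 17.03%.
M(Al2Si2O5(OH)4) = 258.157 g/mol, so wt% Si = 56.170/258.157 × 100 = 21.76%.
17.03 − 21.76 = -4.73 pp.

-4.73 percentage points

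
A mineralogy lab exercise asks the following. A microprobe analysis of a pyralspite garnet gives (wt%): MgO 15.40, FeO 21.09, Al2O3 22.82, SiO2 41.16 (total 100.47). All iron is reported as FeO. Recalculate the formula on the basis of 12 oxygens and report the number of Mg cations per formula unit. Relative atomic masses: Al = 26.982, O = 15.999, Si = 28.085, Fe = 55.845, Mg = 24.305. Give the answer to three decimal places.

MgO: 15.40/40.304 = 0.38210 mol → 0.38210 mol Mg, 0.38210 mol O.
FeO: 21.09/71.844 = 0.29355 mol → 0.29355 mol Fe, 0.29355 mol O.
Al2O3: 22.82/101.961 = 0.22381 mol → 0.44762 mol Al, 0.67143 mol O.
SiO2: 41.16/60.083 = 0.68505 mol → 0.68505 mol Si, 1.37010 mol O.
Total oxygen = 2.71718 mol. Normalization factor = 12/2.71718 = 4.41634.
Mg per 12 O = 0.38210 × 4.41634 = 1.687.

1.687 Mg apfu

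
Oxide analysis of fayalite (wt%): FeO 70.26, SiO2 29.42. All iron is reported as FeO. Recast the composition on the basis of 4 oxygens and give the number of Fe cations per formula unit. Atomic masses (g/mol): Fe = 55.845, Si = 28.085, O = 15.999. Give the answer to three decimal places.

1.999 Fe apfu

FeO (M=71.844): mol = 0.97795; Fe = 0.97795, O = 0.97795.
SiO2 (M=60.083): mol = 0.48966; Si = 0.48966, O = 0.97932.
ΣO = 1.95727; factor = 4/ΣO = 2.04366.
Fe apfu = 0.97795 × 2.04366 = 1.999.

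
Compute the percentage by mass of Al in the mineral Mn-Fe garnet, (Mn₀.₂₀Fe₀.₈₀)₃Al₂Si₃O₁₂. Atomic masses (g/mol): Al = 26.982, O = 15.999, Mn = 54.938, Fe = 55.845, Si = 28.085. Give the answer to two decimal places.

Formula mass = 0.60×54.938 + 2.40×55.845 + 2×26.982 + 3×28.085 + 12×15.999 = 497.198 g/mol, of which 53.964 g is Al.
So Al makes up 53.964/497.198 = 0.1085 of the mass, i.e. 10.85%.

10.85 weight percent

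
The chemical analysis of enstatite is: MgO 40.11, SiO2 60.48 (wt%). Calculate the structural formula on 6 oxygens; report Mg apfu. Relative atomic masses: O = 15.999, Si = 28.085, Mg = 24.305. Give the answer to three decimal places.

1.985 Mg apfu

MgO: 40.11/40.304 = 0.99519 mol → 0.99519 mol Mg, 0.99519 mol O.
SiO2: 60.48/60.083 = 1.00661 mol → 1.00661 mol Si, 2.01322 mol O.
Total oxygen = 3.00841 mol. Normalization factor = 6/3.00841 = 1.99441.
Mg per 6 O = 0.99519 × 1.99441 = 1.985.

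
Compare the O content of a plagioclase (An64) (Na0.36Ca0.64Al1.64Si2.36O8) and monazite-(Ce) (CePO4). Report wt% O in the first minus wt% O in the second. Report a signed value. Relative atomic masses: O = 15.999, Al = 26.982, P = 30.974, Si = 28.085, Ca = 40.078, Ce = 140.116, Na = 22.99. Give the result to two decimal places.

19.76 percentage points

First mineral: 127.992 g O in 272.449 g formula = 46.98 wt% O.
Second mineral: 63.996 g O in 235.086 g formula = 27.22 wt% O.
46.98% − 27.22% gives a difference of 19.76 percentage points.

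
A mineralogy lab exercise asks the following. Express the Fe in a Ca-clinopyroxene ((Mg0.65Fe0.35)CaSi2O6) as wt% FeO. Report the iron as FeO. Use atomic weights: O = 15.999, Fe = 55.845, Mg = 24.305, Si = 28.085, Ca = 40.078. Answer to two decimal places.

M((Mg0.65Fe0.35)CaSi2O6) = 227.586 g/mol; M(FeO) = 71.844 g/mol.
Moles FeO per formula unit = 0.35 Fe ÷ 1 = 0.3500.
FeO fraction = (0.3500 × 71.844) / 227.586 = 25.145/227.586 = 0.1105.

11.05 wt%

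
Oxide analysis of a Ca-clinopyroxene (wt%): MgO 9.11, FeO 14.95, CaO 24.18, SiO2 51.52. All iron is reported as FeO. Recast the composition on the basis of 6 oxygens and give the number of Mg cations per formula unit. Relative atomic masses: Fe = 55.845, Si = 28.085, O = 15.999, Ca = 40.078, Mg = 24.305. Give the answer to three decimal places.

9.11 wt% MgO ÷ 40.304 g/mol = 0.22603 mol, giving 0.22603 Mg and 0.22603 O.
14.95 wt% FeO ÷ 71.844 g/mol = 0.20809 mol, giving 0.20809 Fe and 0.20809 O.
24.18 wt% CaO ÷ 56.077 g/mol = 0.43119 mol, giving 0.43119 Ca and 0.43119 O.
51.52 wt% SiO2 ÷ 60.083 g/mol = 0.85748 mol, giving 0.85748 Si and 1.71496 O.
Oxygen sums to 2.58027; scaling by 6/2.58027 = 2.32534 puts the formula on 6 O.
Mg: 0.22603 × 2.32534 = 0.526 atoms per formula unit.

0.526 Mg apfu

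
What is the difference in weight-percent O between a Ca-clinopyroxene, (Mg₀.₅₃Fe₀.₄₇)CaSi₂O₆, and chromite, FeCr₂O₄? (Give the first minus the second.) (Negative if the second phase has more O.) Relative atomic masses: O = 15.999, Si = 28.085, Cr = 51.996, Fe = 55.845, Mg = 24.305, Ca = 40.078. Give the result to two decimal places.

12.90 percentage points

M((Mg₀.₅₃Fe₀.₄₇)CaSi₂O₆) = 231.371 g/mol, so wt% O = 95.994/231.371 × 100 = 41.49%.
M(FeCr₂O₄) = 223.833 g/mol, so wt% O = 63.996/223.833 × 100 = 28.59%.
41.49 − 28.59 = 12.90 pp.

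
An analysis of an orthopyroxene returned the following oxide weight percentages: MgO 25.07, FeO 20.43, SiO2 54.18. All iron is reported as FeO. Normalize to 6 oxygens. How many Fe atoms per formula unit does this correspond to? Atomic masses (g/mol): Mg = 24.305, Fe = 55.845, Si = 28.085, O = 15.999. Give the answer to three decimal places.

0.630 Fe apfu

25.07 wt% MgO ÷ 40.304 g/mol = 0.62202 mol, giving 0.62202 Mg and 0.62202 O.
20.43 wt% FeO ÷ 71.844 g/mol = 0.28437 mol, giving 0.28437 Fe and 0.28437 O.
54.18 wt% SiO2 ÷ 60.083 g/mol = 0.90175 mol, giving 0.90175 Si and 1.80350 O.
Oxygen sums to 2.70989; scaling by 6/2.70989 = 2.21411 puts the formula on 6 O.
Fe: 0.28437 × 2.21411 = 0.630 atoms per formula unit.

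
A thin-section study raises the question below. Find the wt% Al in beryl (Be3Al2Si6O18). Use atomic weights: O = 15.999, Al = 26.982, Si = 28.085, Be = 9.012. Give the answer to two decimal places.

M(Be3Al2Si6O18) = 537.492 g/mol.
Al contributes 2 × 26.982 = 53.964 g per mole.
53.964/537.492 = 0.1004 → 10.04%.

10.04 weight percent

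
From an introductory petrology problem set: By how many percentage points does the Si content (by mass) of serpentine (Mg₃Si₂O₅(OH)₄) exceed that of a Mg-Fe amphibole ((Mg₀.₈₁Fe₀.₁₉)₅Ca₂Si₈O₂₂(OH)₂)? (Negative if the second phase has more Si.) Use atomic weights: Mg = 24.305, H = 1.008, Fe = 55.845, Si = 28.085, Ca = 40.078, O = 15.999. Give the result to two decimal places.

M(Mg₃Si₂O₅(OH)₄) = 277.108 g/mol, so wt% Si = 56.170/277.108 × 100 = 20.27%.
M((Mg₀.₈₁Fe₀.₁₉)₅Ca₂Si₈O₂₂(OH)₂) = 842.316 g/mol, so wt% Si = 224.680/842.316 × 100 = 26.67%.
20.27 − 26.67 = -6.40 pp.

-6.40 percentage points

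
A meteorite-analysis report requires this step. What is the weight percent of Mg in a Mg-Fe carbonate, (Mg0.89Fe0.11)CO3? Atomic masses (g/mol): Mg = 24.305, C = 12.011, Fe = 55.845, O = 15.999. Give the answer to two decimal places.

M((Mg0.89Fe0.11)CO3) = 87.782 g/mol.
Mg contributes 0.89 × 24.305 = 21.631 g per mole.
21.631/87.782 = 0.2464 → 24.64%.

24.64 wt%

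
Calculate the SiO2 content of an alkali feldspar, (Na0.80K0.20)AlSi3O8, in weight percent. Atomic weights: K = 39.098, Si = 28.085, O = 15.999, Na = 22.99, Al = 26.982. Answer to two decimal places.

M((Na0.80K0.20)AlSi3O8) = 265.441 g/mol; M(SiO2) = 60.083 g/mol.
Moles SiO2 per formula unit = 3 Si ÷ 1 = 3.0000.
SiO2 fraction = (3.0000 × 60.083) / 265.441 = 180.249/265.441 = 0.6791.

67.91 wt%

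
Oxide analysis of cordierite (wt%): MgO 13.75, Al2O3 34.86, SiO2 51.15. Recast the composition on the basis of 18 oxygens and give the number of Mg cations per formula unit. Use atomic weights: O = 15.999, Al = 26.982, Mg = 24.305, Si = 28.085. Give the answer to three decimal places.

13.75 wt% MgO ÷ 40.304 g/mol = 0.34116 mol, giving 0.34116 Mg and 0.34116 O.
34.86 wt% Al2O3 ÷ 101.961 g/mol = 0.34190 mol, giving 0.68380 Al and 1.02570 O.
51.15 wt% SiO2 ÷ 60.083 g/mol = 0.85132 mol, giving 0.85132 Si and 1.70264 O.
Oxygen sums to 3.06950; scaling by 18/3.06950 = 5.86415 puts the formula on 18 O.
Mg: 0.34116 × 5.86415 = 2.001 atoms per formula unit.

2.001 Mg apfu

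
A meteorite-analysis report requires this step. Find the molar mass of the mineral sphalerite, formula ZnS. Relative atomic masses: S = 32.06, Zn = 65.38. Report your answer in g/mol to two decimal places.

M = 1*65.38 + 1*32.06

97.44 g/mol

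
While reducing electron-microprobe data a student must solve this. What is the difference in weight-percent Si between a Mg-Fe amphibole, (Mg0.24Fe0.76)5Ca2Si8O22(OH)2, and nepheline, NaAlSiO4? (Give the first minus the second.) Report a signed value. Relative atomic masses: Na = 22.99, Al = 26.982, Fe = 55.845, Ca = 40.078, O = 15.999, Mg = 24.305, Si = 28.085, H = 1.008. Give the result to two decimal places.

4.33 percentage points

M((Mg0.24Fe0.76)5Ca2Si8O22(OH)2) = 932.205 g/mol, so wt% Si = 224.680/932.205 × 100 = 24.10%.
M(NaAlSiO4) = 142.053 g/mol, so wt% Si = 28.085/142.053 × 100 = 19.77%.
24.10 − 19.77 = 4.33 pp.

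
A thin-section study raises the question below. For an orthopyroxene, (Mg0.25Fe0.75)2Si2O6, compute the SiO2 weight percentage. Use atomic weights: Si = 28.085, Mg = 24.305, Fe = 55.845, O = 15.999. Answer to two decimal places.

Formula mass = 248.084 g/mol.
2 Si → 2.0000 mol SiO2 per formula unit; M(SiO2) = 60.083, so SiO2 mass = 120.166 g.
120.166/248.084 × 100 = 48.44 wt%.

48.44 wt%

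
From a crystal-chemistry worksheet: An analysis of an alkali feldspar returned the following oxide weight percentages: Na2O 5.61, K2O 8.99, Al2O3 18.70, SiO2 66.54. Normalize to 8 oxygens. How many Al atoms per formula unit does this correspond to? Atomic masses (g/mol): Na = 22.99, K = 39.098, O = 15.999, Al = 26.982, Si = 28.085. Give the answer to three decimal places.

0.994 Al apfu

Na2O (M=61.979): mol = 0.09051; Na = 0.18102, O = 0.09051.
K2O (M=94.195): mol = 0.09544; K = 0.19088, O = 0.09544.
Al2O3 (M=101.961): mol = 0.18340; Al = 0.36680, O = 0.55020.
SiO2 (M=60.083): mol = 1.10747; Si = 1.10747, O = 2.21494.
ΣO = 2.95109; factor = 8/ΣO = 2.71086.
Al apfu = 0.36680 × 2.71086 = 0.994.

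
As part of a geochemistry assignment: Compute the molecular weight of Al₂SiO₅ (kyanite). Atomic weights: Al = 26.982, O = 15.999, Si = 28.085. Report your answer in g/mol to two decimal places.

162.04 g/mol

Al: 2 × 26.982 = 53.9640
Si: 1 × 28.085 = 28.0850
O: 5 × 15.999 = 79.9950
Summing the contributions gives the formula mass.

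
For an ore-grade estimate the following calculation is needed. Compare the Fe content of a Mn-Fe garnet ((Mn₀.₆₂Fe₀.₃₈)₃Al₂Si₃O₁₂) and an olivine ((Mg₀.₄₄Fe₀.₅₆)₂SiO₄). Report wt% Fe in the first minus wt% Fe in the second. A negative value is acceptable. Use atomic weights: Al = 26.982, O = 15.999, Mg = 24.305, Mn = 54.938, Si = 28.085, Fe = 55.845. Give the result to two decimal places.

First mineral: 63.663 g Fe in 496.055 g formula = 12.83 wt% Fe.
Second mineral: 62.546 g Fe in 176.016 g formula = 35.53 wt% Fe.
12.83% − 35.53% gives a difference of -22.70 percentage points.

-22.70 percentage points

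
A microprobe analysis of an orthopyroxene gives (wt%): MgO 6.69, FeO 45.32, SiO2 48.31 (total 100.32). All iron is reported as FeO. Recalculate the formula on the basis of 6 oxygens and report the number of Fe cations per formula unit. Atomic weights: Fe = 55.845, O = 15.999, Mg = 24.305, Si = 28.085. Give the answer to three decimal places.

6.69 wt% MgO ÷ 40.304 g/mol = 0.16599 mol, giving 0.16599 Mg and 0.16599 O.
45.32 wt% FeO ÷ 71.844 g/mol = 0.63081 mol, giving 0.63081 Fe and 0.63081 O.
48.31 wt% SiO2 ÷ 60.083 g/mol = 0.80405 mol, giving 0.80405 Si and 1.60810 O.
Oxygen sums to 2.40490; scaling by 6/2.40490 = 2.49491 puts the formula on 6 O.
Fe: 0.63081 × 2.49491 = 1.574 atoms per formula unit.

1.574 Fe apfu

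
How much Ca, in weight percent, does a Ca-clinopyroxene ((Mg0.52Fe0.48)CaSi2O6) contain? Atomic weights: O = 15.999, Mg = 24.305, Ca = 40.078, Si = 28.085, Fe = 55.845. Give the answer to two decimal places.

17.30 weight percent

Molar mass of (Mg0.52Fe0.48)CaSi2O6: 0.52*24.305 + 0.48*55.845 + 1*40.078 + 2*28.085 + 6*15.999 = 231.686 g/mol.
Mass of Ca per formula unit: 1 × 40.078 = 40.078 g.
Weight fraction Ca = 40.078 / 231.686 = 0.1730.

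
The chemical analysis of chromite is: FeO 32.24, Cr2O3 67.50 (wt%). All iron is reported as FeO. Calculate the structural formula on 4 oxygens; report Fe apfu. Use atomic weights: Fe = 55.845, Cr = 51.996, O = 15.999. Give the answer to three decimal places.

1.008 Fe apfu

FeO (M=71.844): mol = 0.44875; Fe = 0.44875, O = 0.44875.
Cr2O3 (M=151.989): mol = 0.44411; Cr = 0.88822, O = 1.33233.
ΣO = 1.78108; factor = 4/ΣO = 2.24583.
Fe apfu = 0.44875 × 2.24583 = 1.008.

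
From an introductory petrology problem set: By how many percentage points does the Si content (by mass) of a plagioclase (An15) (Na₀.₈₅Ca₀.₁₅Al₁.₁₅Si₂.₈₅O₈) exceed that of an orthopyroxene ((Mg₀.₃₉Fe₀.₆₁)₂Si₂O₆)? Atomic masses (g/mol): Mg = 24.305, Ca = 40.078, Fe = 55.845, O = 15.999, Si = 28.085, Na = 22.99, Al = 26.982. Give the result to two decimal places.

6.77 percentage points

M(Na₀.₈₅Ca₀.₁₅Al₁.₁₅Si₂.₈₅O₈) = 264.617 g/mol, so wt% Si = 80.042/264.617 × 100 = 30.25%.
M((Mg₀.₃₉Fe₀.₆₁)₂Si₂O₆) = 239.253 g/mol, so wt% Si = 56.170/239.253 × 100 = 23.48%.
30.25 − 23.48 = 6.77 pp.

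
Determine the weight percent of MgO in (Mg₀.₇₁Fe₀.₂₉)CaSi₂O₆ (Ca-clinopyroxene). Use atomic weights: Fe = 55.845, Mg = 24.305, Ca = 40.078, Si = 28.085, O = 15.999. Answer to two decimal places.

Molar mass of (Mg₀.₇₁Fe₀.₂₉)CaSi₂O₆ = 0.71*24.305 + 0.29*55.845 + 1*40.078 + 2*28.085 + 6*15.999 = 225.694 g/mol.
Each formula unit contains 0.71 Mg, equivalent to 0.71/1 = 0.7100 mol MgO.
M(MgO) = 1×24.305 + 1×15.999 = 40.304 g/mol.
Mass of MgO per formula unit = 0.7100 × 40.304 = 28.616 g.
MgO wt% = 28.616 / 225.694 × 100 = 12.68%.

12.68 wt%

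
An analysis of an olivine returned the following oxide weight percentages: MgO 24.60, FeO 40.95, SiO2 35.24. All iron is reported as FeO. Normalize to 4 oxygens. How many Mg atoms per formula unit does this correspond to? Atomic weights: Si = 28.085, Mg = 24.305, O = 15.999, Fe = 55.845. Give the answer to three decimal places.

1.037 Mg apfu

MgO: 24.60/40.304 = 0.61036 mol → 0.61036 mol Mg, 0.61036 mol O.
FeO: 40.95/71.844 = 0.56998 mol → 0.56998 mol Fe, 0.56998 mol O.
SiO2: 35.24/60.083 = 0.58652 mol → 0.58652 mol Si, 1.17304 mol O.
Total oxygen = 2.35338 mol. Normalization factor = 4/2.35338 = 1.69968.
Mg per 4 O = 0.61036 × 1.69968 = 1.037.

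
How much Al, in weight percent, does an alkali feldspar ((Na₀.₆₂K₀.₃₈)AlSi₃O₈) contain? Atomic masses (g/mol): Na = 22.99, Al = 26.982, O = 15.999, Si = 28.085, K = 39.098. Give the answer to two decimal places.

10.06 weight percent

M((Na₀.₆₂K₀.₃₈)AlSi₃O₈) = 268.340 g/mol.
Al contributes 1 × 26.982 = 26.982 g per mole.
26.982/268.340 = 0.1006 → 10.06%.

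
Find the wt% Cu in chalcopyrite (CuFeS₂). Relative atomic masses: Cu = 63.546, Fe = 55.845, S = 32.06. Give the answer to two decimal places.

34.63 mass %

Formula mass = 1·63.546 + 1·55.845 + 2·32.06 = 183.511 g/mol, of which 63.546 g is Cu.
So Cu makes up 63.546/183.511 = 0.3463 of the mass, i.e. 34.63%.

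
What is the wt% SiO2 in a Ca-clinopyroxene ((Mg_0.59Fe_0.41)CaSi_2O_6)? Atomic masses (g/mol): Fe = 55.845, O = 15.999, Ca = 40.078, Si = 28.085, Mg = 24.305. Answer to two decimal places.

52.36 wt%

Molar mass of (Mg_0.59Fe_0.41)CaSi_2O_6 = 0.59·24.305 + 0.41·55.845 + 1·40.078 + 2·28.085 + 6·15.999 = 229.478 g/mol.
Each formula unit contains 2 Si, equivalent to 2/1 = 2.0000 mol SiO2.
M(SiO2) = 1×28.085 + 2×15.999 = 60.083 g/mol.
Mass of SiO2 per formula unit = 2.0000 × 60.083 = 120.166 g.
SiO2 wt% = 120.166 / 229.478 × 100 = 52.36%.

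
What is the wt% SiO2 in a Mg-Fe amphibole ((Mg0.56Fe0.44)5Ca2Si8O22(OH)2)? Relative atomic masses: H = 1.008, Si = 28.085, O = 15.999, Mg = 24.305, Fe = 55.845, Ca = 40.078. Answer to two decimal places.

54.51 wt%

M((Mg0.56Fe0.44)5Ca2Si8O22(OH)2) = 881.741 g/mol; M(SiO2) = 60.083 g/mol.
Moles SiO2 per formula unit = 8 Si ÷ 1 = 8.0000.
SiO2 fraction = (8.0000 × 60.083) / 881.741 = 480.664/881.741 = 0.5451.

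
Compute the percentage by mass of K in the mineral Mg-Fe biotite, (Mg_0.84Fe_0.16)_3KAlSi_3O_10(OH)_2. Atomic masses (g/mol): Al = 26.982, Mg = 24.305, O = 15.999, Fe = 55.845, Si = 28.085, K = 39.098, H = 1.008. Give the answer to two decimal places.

Molar mass of (Mg_0.84Fe_0.16)_3KAlSi_3O_10(OH)_2: 2.52·24.305 + 0.48·55.845 + 1·39.098 + 1·26.982 + 3·28.085 + 12·15.999 + 2·1.008 = 432.393 g/mol.
Mass of K per formula unit: 1 × 39.098 = 39.098 g.
Weight fraction K = 39.098 / 432.393 = 0.0904.

9.04 weight percent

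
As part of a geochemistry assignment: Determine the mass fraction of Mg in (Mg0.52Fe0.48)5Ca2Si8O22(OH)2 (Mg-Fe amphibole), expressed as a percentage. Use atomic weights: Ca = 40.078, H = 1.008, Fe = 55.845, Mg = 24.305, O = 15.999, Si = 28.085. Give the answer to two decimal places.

7.12 mass %

Formula mass = 2.60·24.305 + 2.40·55.845 + 2·40.078 + 8·28.085 + 24·15.999 + 2·1.008 = 888.049 g/mol, of which 63.193 g is Mg.
So Mg makes up 63.193/888.049 = 0.0712 of the mass, i.e. 7.12%.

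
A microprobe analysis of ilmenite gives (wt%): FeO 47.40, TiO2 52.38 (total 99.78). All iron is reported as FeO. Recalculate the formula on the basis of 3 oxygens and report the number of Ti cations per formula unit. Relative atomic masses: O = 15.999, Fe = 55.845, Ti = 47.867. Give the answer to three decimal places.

FeO (M=71.844): mol = 0.65976; Fe = 0.65976, O = 0.65976.
TiO2 (M=79.865): mol = 0.65586; Ti = 0.65586, O = 1.31172.
ΣO = 1.97148; factor = 3/ΣO = 1.52170.
Ti apfu = 0.65586 × 1.52170 = 0.998.

0.998 Ti apfu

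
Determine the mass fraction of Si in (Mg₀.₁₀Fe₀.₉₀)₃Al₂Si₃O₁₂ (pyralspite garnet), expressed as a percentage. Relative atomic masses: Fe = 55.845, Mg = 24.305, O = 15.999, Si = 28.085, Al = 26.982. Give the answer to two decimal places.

Formula mass = 0.30*24.305 + 2.70*55.845 + 2*26.982 + 3*28.085 + 12*15.999 = 488.280 g/mol, of which 84.255 g is Si.
So Si makes up 84.255/488.280 = 0.1726 of the mass, i.e. 17.26%.

17.26 mass %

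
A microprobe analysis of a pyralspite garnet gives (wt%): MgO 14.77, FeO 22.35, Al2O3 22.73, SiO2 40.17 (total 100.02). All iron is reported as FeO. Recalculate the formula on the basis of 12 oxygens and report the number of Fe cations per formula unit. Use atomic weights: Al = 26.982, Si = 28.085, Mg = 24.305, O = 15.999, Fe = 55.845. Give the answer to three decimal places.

14.77 wt% MgO ÷ 40.304 g/mol = 0.36646 mol, giving 0.36646 Mg and 0.36646 O.
22.35 wt% FeO ÷ 71.844 g/mol = 0.31109 mol, giving 0.31109 Fe and 0.31109 O.
22.73 wt% Al2O3 ÷ 101.961 g/mol = 0.22293 mol, giving 0.44586 Al and 0.66879 O.
40.17 wt% SiO2 ÷ 60.083 g/mol = 0.66858 mol, giving 0.66858 Si and 1.33716 O.
Oxygen sums to 2.68350; scaling by 12/2.68350 = 4.47177 puts the formula on 12 O.
Fe: 0.31109 × 4.47177 = 1.391 atoms per formula unit.

1.391 Fe apfu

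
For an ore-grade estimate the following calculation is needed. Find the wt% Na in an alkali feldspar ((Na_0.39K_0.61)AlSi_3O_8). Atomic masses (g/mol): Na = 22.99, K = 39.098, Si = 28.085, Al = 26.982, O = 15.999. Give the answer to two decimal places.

Molar mass of (Na_0.39K_0.61)AlSi_3O_8: 0.39*22.99 + 0.61*39.098 + 1*26.982 + 3*28.085 + 8*15.999 = 272.045 g/mol.
Mass of Na per formula unit: 0.39 × 22.99 = 8.966 g.
Weight fraction Na = 8.966 / 272.045 = 0.0330.

3.30 mass %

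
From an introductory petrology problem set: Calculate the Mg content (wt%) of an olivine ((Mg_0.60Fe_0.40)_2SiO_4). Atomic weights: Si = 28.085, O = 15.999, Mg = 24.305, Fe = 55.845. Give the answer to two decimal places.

17.58 wt%

M((Mg_0.60Fe_0.40)_2SiO_4) = 165.923 g/mol.
Mg contributes 1.20 × 24.305 = 29.166 g per mole.
29.166/165.923 = 0.1758 → 17.58%.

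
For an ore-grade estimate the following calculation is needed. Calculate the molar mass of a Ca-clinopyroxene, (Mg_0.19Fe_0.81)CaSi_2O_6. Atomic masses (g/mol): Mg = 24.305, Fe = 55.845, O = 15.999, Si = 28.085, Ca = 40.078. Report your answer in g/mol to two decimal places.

The formula mass is the sum 0.19×24.305 + 0.81×55.845 + 1×40.078 + 2×28.085 + 6×15.999.

242.09 g/mol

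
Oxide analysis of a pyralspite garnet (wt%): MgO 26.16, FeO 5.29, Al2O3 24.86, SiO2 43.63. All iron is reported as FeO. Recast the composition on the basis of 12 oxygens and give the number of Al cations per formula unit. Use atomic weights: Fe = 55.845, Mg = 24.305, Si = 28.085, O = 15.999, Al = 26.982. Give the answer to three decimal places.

2.013 Al apfu

MgO: 26.16/40.304 = 0.64907 mol → 0.64907 mol Mg, 0.64907 mol O.
FeO: 5.29/71.844 = 0.07363 mol → 0.07363 mol Fe, 0.07363 mol O.
Al2O3: 24.86/101.961 = 0.24382 mol → 0.48764 mol Al, 0.73146 mol O.
SiO2: 43.63/60.083 = 0.72616 mol → 0.72616 mol Si, 1.45232 mol O.
Total oxygen = 2.90648 mol. Normalization factor = 12/2.90648 = 4.12871.
Al per 12 O = 0.48764 × 4.12871 = 2.013.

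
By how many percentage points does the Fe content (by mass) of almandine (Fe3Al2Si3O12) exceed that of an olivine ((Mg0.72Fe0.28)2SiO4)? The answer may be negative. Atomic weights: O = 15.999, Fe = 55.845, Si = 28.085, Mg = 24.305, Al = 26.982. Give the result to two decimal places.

First mineral: 167.535 g Fe in 497.742 g formula = 33.66 wt% Fe.
Second mineral: 31.273 g Fe in 158.353 g formula = 19.75 wt% Fe.
33.66% − 19.75% gives a difference of 13.91 percentage points.

13.91 percentage points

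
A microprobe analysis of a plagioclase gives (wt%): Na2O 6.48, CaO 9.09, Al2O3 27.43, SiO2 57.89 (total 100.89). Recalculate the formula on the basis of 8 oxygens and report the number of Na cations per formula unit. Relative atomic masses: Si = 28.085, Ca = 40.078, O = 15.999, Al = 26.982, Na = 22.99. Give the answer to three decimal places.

6.48 wt% Na2O ÷ 61.979 g/mol = 0.10455 mol, giving 0.20910 Na and 0.10455 O.
9.09 wt% CaO ÷ 56.077 g/mol = 0.16210 mol, giving 0.16210 Ca and 0.16210 O.
27.43 wt% Al2O3 ÷ 101.961 g/mol = 0.26902 mol, giving 0.53804 Al and 0.80706 O.
57.89 wt% SiO2 ÷ 60.083 g/mol = 0.96350 mol, giving 0.96350 Si and 1.92700 O.
Oxygen sums to 3.00071; scaling by 8/3.00071 = 2.66604 puts the formula on 8 O.
Na: 0.20910 × 2.66604 = 0.557 atoms per formula unit.

0.557 Na apfu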